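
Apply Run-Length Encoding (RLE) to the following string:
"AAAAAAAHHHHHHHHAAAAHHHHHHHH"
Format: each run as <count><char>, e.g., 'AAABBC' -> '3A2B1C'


Scanning runs left to right:
  i=0: run of 'A' x 7 -> '7A'
  i=7: run of 'H' x 8 -> '8H'
  i=15: run of 'A' x 4 -> '4A'
  i=19: run of 'H' x 8 -> '8H'

RLE = 7A8H4A8H


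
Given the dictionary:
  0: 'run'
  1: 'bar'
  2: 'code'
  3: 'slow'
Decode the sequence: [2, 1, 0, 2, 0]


Look up each index in the dictionary:
  2 -> 'code'
  1 -> 'bar'
  0 -> 'run'
  2 -> 'code'
  0 -> 'run'

Decoded: "code bar run code run"


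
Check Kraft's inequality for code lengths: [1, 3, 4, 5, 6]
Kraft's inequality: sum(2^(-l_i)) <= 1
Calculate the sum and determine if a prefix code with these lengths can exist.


Sum = 2^(-1) + 2^(-3) + 2^(-4) + 2^(-5) + 2^(-6)
    = 0.5 + 0.125 + 0.0625 + 0.03125 + 0.015625
    = 47/64 = 0.734375
Since 0.734375 <= 1, Kraft's inequality IS satisfied.
A prefix code with these lengths CAN exist.

Kraft sum = 0.734375. Satisfied.


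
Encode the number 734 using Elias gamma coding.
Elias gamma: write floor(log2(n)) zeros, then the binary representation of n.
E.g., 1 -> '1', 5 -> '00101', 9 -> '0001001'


num_bits = floor(log2(734)) + 1 = 10
leading_zeros = num_bits - 1 = 9
binary(734) = 1011011110

Elias gamma(734) = '000000000' + '1011011110' = 0000000001011011110 (19 bits)


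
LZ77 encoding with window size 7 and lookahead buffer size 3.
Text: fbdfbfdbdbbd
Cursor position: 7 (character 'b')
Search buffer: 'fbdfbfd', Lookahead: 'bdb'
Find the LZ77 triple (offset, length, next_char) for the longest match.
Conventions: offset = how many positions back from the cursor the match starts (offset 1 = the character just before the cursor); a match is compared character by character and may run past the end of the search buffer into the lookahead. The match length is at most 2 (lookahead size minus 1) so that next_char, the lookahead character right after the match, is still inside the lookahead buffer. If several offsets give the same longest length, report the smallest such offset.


Try each offset into the search buffer:
  offset=1 (pos 6, char 'd'): match length 0
  offset=2 (pos 5, char 'f'): match length 0
  offset=3 (pos 4, char 'b'): match length 1
  offset=4 (pos 3, char 'f'): match length 0
  offset=5 (pos 2, char 'd'): match length 0
  offset=6 (pos 1, char 'b'): match length 2
  offset=7 (pos 0, char 'f'): match length 0
Longest match has length 2 at offset 6.
next_char = character at position 7 + 2 = 9 -> 'b'

Best match: offset=6, length=2 (matching 'bd' starting at position 1)
LZ77 triple: (6, 2, 'b')


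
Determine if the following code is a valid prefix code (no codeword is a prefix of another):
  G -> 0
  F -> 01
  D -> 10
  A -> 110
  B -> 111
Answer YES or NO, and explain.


Checking each pair (does one codeword prefix another?):
  G='0' vs F='01': prefix -- VIOLATION

NO -- this is NOT a valid prefix code. G (0) is a prefix of F (01).


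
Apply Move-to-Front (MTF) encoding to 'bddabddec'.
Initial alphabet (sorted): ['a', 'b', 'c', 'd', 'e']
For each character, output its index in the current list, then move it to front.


MTF encoding:
'b': index 1 in ['a', 'b', 'c', 'd', 'e'] -> ['b', 'a', 'c', 'd', 'e']
'd': index 3 in ['b', 'a', 'c', 'd', 'e'] -> ['d', 'b', 'a', 'c', 'e']
'd': index 0 in ['d', 'b', 'a', 'c', 'e'] -> ['d', 'b', 'a', 'c', 'e']
'a': index 2 in ['d', 'b', 'a', 'c', 'e'] -> ['a', 'd', 'b', 'c', 'e']
'b': index 2 in ['a', 'd', 'b', 'c', 'e'] -> ['b', 'a', 'd', 'c', 'e']
'd': index 2 in ['b', 'a', 'd', 'c', 'e'] -> ['d', 'b', 'a', 'c', 'e']
'd': index 0 in ['d', 'b', 'a', 'c', 'e'] -> ['d', 'b', 'a', 'c', 'e']
'e': index 4 in ['d', 'b', 'a', 'c', 'e'] -> ['e', 'd', 'b', 'a', 'c']
'c': index 4 in ['e', 'd', 'b', 'a', 'c'] -> ['c', 'e', 'd', 'b', 'a']


Output: [1, 3, 0, 2, 2, 2, 0, 4, 4]


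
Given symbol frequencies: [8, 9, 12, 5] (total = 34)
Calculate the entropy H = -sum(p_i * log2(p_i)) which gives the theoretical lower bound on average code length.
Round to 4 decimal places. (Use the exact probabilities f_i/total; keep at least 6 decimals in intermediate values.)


Per-symbol terms -p_i * log2(p_i) with p_i = f_i/34:
  p = 8/34 = 0.235294: log2(p) = -2.087463, -p*log2(p) = 0.491168
  p = 9/34 = 0.264706: log2(p) = -1.917538, -p*log2(p) = 0.507584
  p = 12/34 = 0.352941: log2(p) = -1.502500, -p*log2(p) = 0.530294
  p = 5/34 = 0.147059: log2(p) = -2.765535, -p*log2(p) = 0.406696
H = 0.491168 + 0.507584 + 0.530294 + 0.406696 = 1.935742

H = 1.9357 bits/symbol


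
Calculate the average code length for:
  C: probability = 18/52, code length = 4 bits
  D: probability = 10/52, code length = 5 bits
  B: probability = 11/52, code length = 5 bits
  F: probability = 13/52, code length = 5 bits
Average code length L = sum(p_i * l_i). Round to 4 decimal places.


Weighted contributions p_i * l_i:
  C: (18/52) * 4 = 72/52
  D: (10/52) * 5 = 50/52
  B: (11/52) * 5 = 55/52
  F: (13/52) * 5 = 65/52
Sum = (72 + 50 + 55 + 65)/52 = 242/52

L = 242/52 = 4.6538 bits/symbol


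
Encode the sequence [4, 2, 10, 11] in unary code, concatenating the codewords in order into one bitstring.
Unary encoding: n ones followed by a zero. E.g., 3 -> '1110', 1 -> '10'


Encode each number as n ones followed by a terminating 0:
  4 -> 11110 (5 bits)
  2 -> 110 (3 bits)
  10 -> 11111111110 (11 bits)
  11 -> 111111111110 (12 bits)
Total length = 5 + 3 + 11 + 12 = 31 bits.

Unary([4, 2, 10, 11]) = 1111011011111111110111111111110 (31 bits)


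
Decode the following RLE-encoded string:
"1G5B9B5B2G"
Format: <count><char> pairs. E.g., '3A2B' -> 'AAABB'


Expanding each <count><char> pair:
  1G -> 'G'
  5B -> 'BBBBB'
  9B -> 'BBBBBBBBB'
  5B -> 'BBBBB'
  2G -> 'GG'

Decoded = GBBBBBBBBBBBBBBBBBBBGG


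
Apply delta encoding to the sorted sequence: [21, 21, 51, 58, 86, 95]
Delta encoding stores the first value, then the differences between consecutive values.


First value: 21
Deltas:
  21 - 21 = 0
  51 - 21 = 30
  58 - 51 = 7
  86 - 58 = 28
  95 - 86 = 9


Delta encoded: [21, 0, 30, 7, 28, 9]


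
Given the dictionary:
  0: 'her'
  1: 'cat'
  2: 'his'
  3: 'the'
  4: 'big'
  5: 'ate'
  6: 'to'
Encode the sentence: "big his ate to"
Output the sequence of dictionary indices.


Look up each word in the dictionary:
  'big' -> 4
  'his' -> 2
  'ate' -> 5
  'to' -> 6

Encoded: [4, 2, 5, 6]


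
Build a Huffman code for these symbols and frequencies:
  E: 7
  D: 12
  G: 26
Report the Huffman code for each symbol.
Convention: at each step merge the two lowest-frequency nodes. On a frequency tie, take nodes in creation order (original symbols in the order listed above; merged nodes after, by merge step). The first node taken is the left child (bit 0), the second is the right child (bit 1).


Huffman tree construction:
Step 1: Merge E(7) + D(12) = 19
Step 2: Merge (E+D)(19) + G(26) = 45
Read each symbol's code off the tree from the root (left child = 0, right child = 1).

Codes:
  E: 00 (length 2)
  D: 01 (length 2)
  G: 1 (length 1)
Average code length: 64/45 = 1.4222 bits/symbol


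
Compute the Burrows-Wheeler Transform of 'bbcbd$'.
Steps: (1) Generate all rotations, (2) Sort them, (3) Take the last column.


Rotations (sorted):
  0: $bbcbd -> last char: d
  1: bbcbd$ -> last char: $
  2: bcbd$b -> last char: b
  3: bd$bbc -> last char: c
  4: cbd$bb -> last char: b
  5: d$bbcb -> last char: b


BWT = d$bcbb


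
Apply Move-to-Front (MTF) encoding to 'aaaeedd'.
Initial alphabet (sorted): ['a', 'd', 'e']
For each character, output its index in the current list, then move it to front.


MTF encoding:
'a': index 0 in ['a', 'd', 'e'] -> ['a', 'd', 'e']
'a': index 0 in ['a', 'd', 'e'] -> ['a', 'd', 'e']
'a': index 0 in ['a', 'd', 'e'] -> ['a', 'd', 'e']
'e': index 2 in ['a', 'd', 'e'] -> ['e', 'a', 'd']
'e': index 0 in ['e', 'a', 'd'] -> ['e', 'a', 'd']
'd': index 2 in ['e', 'a', 'd'] -> ['d', 'e', 'a']
'd': index 0 in ['d', 'e', 'a'] -> ['d', 'e', 'a']


Output: [0, 0, 0, 2, 0, 2, 0]


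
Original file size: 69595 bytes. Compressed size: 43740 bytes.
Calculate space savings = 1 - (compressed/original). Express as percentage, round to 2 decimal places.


ratio = compressed/original = 43740/69595 = 0.628493
savings = 1 - ratio = 1 - 0.628493 = 0.371507
as a percentage: 0.371507 * 100 = 37.15%

Space savings = 1 - 43740/69595 = 37.15%


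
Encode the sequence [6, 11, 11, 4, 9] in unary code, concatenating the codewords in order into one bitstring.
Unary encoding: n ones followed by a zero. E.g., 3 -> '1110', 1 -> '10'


Encode each number as n ones followed by a terminating 0:
  6 -> 1111110 (7 bits)
  11 -> 111111111110 (12 bits)
  11 -> 111111111110 (12 bits)
  4 -> 11110 (5 bits)
  9 -> 1111111110 (10 bits)
Total length = 7 + 12 + 12 + 5 + 10 = 46 bits.

Unary([6, 11, 11, 4, 9]) = 1111110111111111110111111111110111101111111110 (46 bits)


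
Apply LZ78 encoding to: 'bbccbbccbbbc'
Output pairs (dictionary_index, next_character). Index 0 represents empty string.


LZ78 encoding steps:
Dictionary: {0: ''}
Step 1: w='' (idx 0), next='b' -> output (0, 'b'), add 'b' as idx 1
Step 2: w='b' (idx 1), next='c' -> output (1, 'c'), add 'bc' as idx 2
Step 3: w='' (idx 0), next='c' -> output (0, 'c'), add 'c' as idx 3
Step 4: w='b' (idx 1), next='b' -> output (1, 'b'), add 'bb' as idx 4
Step 5: w='c' (idx 3), next='c' -> output (3, 'c'), add 'cc' as idx 5
Step 6: w='bb' (idx 4), next='b' -> output (4, 'b'), add 'bbb' as idx 6
Step 7: w='c' (idx 3), end of input -> output (3, '')


Encoded: [(0, 'b'), (1, 'c'), (0, 'c'), (1, 'b'), (3, 'c'), (4, 'b'), (3, '')]


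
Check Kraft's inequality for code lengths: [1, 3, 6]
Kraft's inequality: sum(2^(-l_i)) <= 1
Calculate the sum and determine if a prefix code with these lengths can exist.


Sum = 2^(-1) + 2^(-3) + 2^(-6)
    = 0.5 + 0.125 + 0.015625
    = 41/64 = 0.640625
Since 0.640625 <= 1, Kraft's inequality IS satisfied.
A prefix code with these lengths CAN exist.

Kraft sum = 0.640625. Satisfied.


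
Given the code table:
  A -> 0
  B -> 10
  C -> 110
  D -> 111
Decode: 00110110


Decoding:
0 -> A
0 -> A
110 -> C
110 -> C


Result: AACC


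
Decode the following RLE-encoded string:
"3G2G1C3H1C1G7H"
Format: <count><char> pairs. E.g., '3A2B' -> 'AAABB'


Expanding each <count><char> pair:
  3G -> 'GGG'
  2G -> 'GG'
  1C -> 'C'
  3H -> 'HHH'
  1C -> 'C'
  1G -> 'G'
  7H -> 'HHHHHHH'

Decoded = GGGGGCHHHCGHHHHHHH


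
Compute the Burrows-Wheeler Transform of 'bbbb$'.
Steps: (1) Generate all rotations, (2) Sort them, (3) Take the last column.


Rotations (sorted):
  0: $bbbb -> last char: b
  1: b$bbb -> last char: b
  2: bb$bb -> last char: b
  3: bbb$b -> last char: b
  4: bbbb$ -> last char: $


BWT = bbbb$


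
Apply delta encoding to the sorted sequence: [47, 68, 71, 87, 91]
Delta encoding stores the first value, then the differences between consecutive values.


First value: 47
Deltas:
  68 - 47 = 21
  71 - 68 = 3
  87 - 71 = 16
  91 - 87 = 4


Delta encoded: [47, 21, 3, 16, 4]


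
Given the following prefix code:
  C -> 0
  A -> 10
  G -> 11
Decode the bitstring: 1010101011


Decoding step by step:
Bits 10 -> A
Bits 10 -> A
Bits 10 -> A
Bits 10 -> A
Bits 11 -> G


Decoded message: AAAAG


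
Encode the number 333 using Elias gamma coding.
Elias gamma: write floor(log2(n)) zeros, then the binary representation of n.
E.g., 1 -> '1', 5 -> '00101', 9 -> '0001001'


num_bits = floor(log2(333)) + 1 = 9
leading_zeros = num_bits - 1 = 8
binary(333) = 101001101

Elias gamma(333) = '00000000' + '101001101' = 00000000101001101 (17 bits)


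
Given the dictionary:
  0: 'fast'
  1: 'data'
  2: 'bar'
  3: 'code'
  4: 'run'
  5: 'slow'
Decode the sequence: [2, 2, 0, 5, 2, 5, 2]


Look up each index in the dictionary:
  2 -> 'bar'
  2 -> 'bar'
  0 -> 'fast'
  5 -> 'slow'
  2 -> 'bar'
  5 -> 'slow'
  2 -> 'bar'

Decoded: "bar bar fast slow bar slow bar"


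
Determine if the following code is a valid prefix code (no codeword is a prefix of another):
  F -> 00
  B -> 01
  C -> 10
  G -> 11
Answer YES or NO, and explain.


Checking each pair (does one codeword prefix another?):
  F='00' vs B='01': no prefix
  F='00' vs C='10': no prefix
  F='00' vs G='11': no prefix
  B='01' vs F='00': no prefix
  B='01' vs C='10': no prefix
  B='01' vs G='11': no prefix
  C='10' vs F='00': no prefix
  C='10' vs B='01': no prefix
  C='10' vs G='11': no prefix
  G='11' vs F='00': no prefix
  G='11' vs B='01': no prefix
  G='11' vs C='10': no prefix
No violation found over all pairs.

YES -- this is a valid prefix code. No codeword is a prefix of any other codeword.


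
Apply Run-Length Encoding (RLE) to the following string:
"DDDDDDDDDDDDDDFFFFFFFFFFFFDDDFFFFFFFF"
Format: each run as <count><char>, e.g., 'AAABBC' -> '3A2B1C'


Scanning runs left to right:
  i=0: run of 'D' x 14 -> '14D'
  i=14: run of 'F' x 12 -> '12F'
  i=26: run of 'D' x 3 -> '3D'
  i=29: run of 'F' x 8 -> '8F'

RLE = 14D12F3D8F


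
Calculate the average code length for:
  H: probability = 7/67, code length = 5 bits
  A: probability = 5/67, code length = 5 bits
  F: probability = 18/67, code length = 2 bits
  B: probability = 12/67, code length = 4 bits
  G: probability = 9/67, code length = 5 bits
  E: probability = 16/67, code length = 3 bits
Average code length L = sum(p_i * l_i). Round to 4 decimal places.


Weighted contributions p_i * l_i:
  H: (7/67) * 5 = 35/67
  A: (5/67) * 5 = 25/67
  F: (18/67) * 2 = 36/67
  B: (12/67) * 4 = 48/67
  G: (9/67) * 5 = 45/67
  E: (16/67) * 3 = 48/67
Sum = (35 + 25 + 36 + 48 + 45 + 48)/67 = 237/67

L = 237/67 = 3.5373 bits/symbol


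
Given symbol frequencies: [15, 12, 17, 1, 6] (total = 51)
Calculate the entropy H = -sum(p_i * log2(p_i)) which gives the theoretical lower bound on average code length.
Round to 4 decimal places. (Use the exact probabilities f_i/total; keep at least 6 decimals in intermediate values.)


Per-symbol terms -p_i * log2(p_i) with p_i = f_i/51:
  p = 15/51 = 0.294118: log2(p) = -1.765535, -p*log2(p) = 0.519275
  p = 12/51 = 0.235294: log2(p) = -2.087463, -p*log2(p) = 0.491168
  p = 17/51 = 0.333333: log2(p) = -1.584963, -p*log2(p) = 0.528321
  p = 1/51 = 0.019608: log2(p) = -5.672425, -p*log2(p) = 0.111224
  p = 6/51 = 0.117647: log2(p) = -3.087463, -p*log2(p) = 0.363231
H = 0.519275 + 0.491168 + 0.528321 + 0.111224 + 0.363231 = 2.013219

H = 2.0132 bits/symbol


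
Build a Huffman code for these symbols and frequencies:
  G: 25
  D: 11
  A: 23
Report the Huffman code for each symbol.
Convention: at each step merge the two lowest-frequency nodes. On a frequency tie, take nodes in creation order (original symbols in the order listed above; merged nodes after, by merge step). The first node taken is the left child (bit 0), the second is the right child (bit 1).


Huffman tree construction:
Step 1: Merge D(11) + A(23) = 34
Step 2: Merge G(25) + (D+A)(34) = 59
Read each symbol's code off the tree from the root (left child = 0, right child = 1).

Codes:
  G: 0 (length 1)
  D: 10 (length 2)
  A: 11 (length 2)
Average code length: 93/59 = 1.5763 bits/symbol


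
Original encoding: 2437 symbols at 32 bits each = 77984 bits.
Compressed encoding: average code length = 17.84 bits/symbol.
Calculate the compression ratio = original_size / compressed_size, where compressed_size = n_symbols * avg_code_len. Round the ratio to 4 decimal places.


original_size = n_symbols * orig_bits = 2437 * 32 = 77984 bits
compressed_size = n_symbols * avg_code_len = 2437 * 17.84 = 43476.08 bits
ratio = original_size / compressed_size = 77984 / 43476.08 = 1.7937

Compression ratio = 1.7937


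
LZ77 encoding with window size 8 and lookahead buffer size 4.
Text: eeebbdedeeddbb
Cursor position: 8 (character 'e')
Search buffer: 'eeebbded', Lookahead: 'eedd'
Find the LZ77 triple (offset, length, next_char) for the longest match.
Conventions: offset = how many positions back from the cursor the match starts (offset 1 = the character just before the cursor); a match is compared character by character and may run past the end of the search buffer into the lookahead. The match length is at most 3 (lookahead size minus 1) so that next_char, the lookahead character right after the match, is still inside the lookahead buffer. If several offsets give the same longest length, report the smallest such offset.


Try each offset into the search buffer:
  offset=1 (pos 7, char 'd'): match length 0
  offset=2 (pos 6, char 'e'): match length 1
  offset=3 (pos 5, char 'd'): match length 0
  offset=4 (pos 4, char 'b'): match length 0
  offset=5 (pos 3, char 'b'): match length 0
  offset=6 (pos 2, char 'e'): match length 1
  offset=7 (pos 1, char 'e'): match length 2
  offset=8 (pos 0, char 'e'): match length 2
Longest match has length 2, found at offsets 7, 8; take the smallest, offset 7.
next_char = character at position 8 + 2 = 10 -> 'd'

Best match: offset=7, length=2 (matching 'ee' starting at position 1)
LZ77 triple: (7, 2, 'd')


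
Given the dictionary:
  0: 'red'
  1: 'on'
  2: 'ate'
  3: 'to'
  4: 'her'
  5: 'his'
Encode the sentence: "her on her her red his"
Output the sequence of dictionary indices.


Look up each word in the dictionary:
  'her' -> 4
  'on' -> 1
  'her' -> 4
  'her' -> 4
  'red' -> 0
  'his' -> 5

Encoded: [4, 1, 4, 4, 0, 5]


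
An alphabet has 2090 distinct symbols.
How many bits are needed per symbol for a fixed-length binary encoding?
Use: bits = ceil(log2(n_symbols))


log2(2090) = 11.0293
Bracket: 2^11 = 2048 < 2090 <= 2^12 = 4096
So ceil(log2(2090)) = 12

bits = ceil(log2(2090)) = ceil(11.0293) = 12 bits


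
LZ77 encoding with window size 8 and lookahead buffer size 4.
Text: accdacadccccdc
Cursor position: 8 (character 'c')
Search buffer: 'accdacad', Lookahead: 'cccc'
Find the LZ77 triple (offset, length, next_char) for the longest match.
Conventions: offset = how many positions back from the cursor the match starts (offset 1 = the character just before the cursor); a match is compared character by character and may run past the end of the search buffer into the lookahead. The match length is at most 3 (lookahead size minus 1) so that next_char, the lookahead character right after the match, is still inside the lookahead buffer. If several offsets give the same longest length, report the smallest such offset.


Try each offset into the search buffer:
  offset=1 (pos 7, char 'd'): match length 0
  offset=2 (pos 6, char 'a'): match length 0
  offset=3 (pos 5, char 'c'): match length 1
  offset=4 (pos 4, char 'a'): match length 0
  offset=5 (pos 3, char 'd'): match length 0
  offset=6 (pos 2, char 'c'): match length 1
  offset=7 (pos 1, char 'c'): match length 2
  offset=8 (pos 0, char 'a'): match length 0
Longest match has length 2 at offset 7.
next_char = character at position 8 + 2 = 10 -> 'c'

Best match: offset=7, length=2 (matching 'cc' starting at position 1)
LZ77 triple: (7, 2, 'c')


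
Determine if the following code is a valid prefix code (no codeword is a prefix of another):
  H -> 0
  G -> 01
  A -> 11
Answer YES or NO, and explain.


Checking each pair (does one codeword prefix another?):
  H='0' vs G='01': prefix -- VIOLATION

NO -- this is NOT a valid prefix code. H (0) is a prefix of G (01).


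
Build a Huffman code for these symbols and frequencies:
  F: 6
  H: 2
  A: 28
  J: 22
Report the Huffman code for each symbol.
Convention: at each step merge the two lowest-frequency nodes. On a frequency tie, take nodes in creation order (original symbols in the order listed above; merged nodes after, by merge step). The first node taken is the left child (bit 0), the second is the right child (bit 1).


Huffman tree construction:
Step 1: Merge H(2) + F(6) = 8
Step 2: Merge (H+F)(8) + J(22) = 30
Step 3: Merge A(28) + ((H+F)+J)(30) = 58
Read each symbol's code off the tree from the root (left child = 0, right child = 1).

Codes:
  F: 101 (length 3)
  H: 100 (length 3)
  A: 0 (length 1)
  J: 11 (length 2)
Average code length: 96/58 = 1.6552 bits/symbol


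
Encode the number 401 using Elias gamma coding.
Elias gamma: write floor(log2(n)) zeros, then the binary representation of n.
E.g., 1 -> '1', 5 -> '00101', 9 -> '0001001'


num_bits = floor(log2(401)) + 1 = 9
leading_zeros = num_bits - 1 = 8
binary(401) = 110010001

Elias gamma(401) = '00000000' + '110010001' = 00000000110010001 (17 bits)


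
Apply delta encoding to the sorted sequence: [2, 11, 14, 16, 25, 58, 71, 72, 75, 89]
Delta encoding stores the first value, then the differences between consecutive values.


First value: 2
Deltas:
  11 - 2 = 9
  14 - 11 = 3
  16 - 14 = 2
  25 - 16 = 9
  58 - 25 = 33
  71 - 58 = 13
  72 - 71 = 1
  75 - 72 = 3
  89 - 75 = 14


Delta encoded: [2, 9, 3, 2, 9, 33, 13, 1, 3, 14]


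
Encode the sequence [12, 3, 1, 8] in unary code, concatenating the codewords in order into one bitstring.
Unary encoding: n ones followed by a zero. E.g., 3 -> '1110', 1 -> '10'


Encode each number as n ones followed by a terminating 0:
  12 -> 1111111111110 (13 bits)
  3 -> 1110 (4 bits)
  1 -> 10 (2 bits)
  8 -> 111111110 (9 bits)
Total length = 13 + 4 + 2 + 9 = 28 bits.

Unary([12, 3, 1, 8]) = 1111111111110111010111111110 (28 bits)


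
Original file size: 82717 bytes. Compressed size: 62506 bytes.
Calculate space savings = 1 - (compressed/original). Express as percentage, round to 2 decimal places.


ratio = compressed/original = 62506/82717 = 0.755661
savings = 1 - ratio = 1 - 0.755661 = 0.244339
as a percentage: 0.244339 * 100 = 24.43%

Space savings = 1 - 62506/82717 = 24.43%


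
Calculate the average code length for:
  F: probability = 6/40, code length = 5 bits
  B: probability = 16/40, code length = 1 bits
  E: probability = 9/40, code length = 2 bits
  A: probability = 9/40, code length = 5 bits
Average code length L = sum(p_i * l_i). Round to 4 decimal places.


Weighted contributions p_i * l_i:
  F: (6/40) * 5 = 30/40
  B: (16/40) * 1 = 16/40
  E: (9/40) * 2 = 18/40
  A: (9/40) * 5 = 45/40
Sum = (30 + 16 + 18 + 45)/40 = 109/40

L = 109/40 = 2.7250 bits/symbol


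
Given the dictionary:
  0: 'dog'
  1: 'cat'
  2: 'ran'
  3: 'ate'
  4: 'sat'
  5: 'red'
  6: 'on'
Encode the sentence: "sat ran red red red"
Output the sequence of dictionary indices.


Look up each word in the dictionary:
  'sat' -> 4
  'ran' -> 2
  'red' -> 5
  'red' -> 5
  'red' -> 5

Encoded: [4, 2, 5, 5, 5]


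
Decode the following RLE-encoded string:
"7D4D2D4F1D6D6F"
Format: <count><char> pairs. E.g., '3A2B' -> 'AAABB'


Expanding each <count><char> pair:
  7D -> 'DDDDDDD'
  4D -> 'DDDD'
  2D -> 'DD'
  4F -> 'FFFF'
  1D -> 'D'
  6D -> 'DDDDDD'
  6F -> 'FFFFFF'

Decoded = DDDDDDDDDDDDDFFFFDDDDDDDFFFFFF


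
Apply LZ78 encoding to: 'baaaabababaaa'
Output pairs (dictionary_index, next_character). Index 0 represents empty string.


LZ78 encoding steps:
Dictionary: {0: ''}
Step 1: w='' (idx 0), next='b' -> output (0, 'b'), add 'b' as idx 1
Step 2: w='' (idx 0), next='a' -> output (0, 'a'), add 'a' as idx 2
Step 3: w='a' (idx 2), next='a' -> output (2, 'a'), add 'aa' as idx 3
Step 4: w='a' (idx 2), next='b' -> output (2, 'b'), add 'ab' as idx 4
Step 5: w='ab' (idx 4), next='a' -> output (4, 'a'), add 'aba' as idx 5
Step 6: w='b' (idx 1), next='a' -> output (1, 'a'), add 'ba' as idx 6
Step 7: w='aa' (idx 3), end of input -> output (3, '')


Encoded: [(0, 'b'), (0, 'a'), (2, 'a'), (2, 'b'), (4, 'a'), (1, 'a'), (3, '')]


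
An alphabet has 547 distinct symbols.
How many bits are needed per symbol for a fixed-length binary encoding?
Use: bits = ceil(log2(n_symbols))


log2(547) = 9.0954
Bracket: 2^9 = 512 < 547 <= 2^10 = 1024
So ceil(log2(547)) = 10

bits = ceil(log2(547)) = ceil(9.0954) = 10 bits


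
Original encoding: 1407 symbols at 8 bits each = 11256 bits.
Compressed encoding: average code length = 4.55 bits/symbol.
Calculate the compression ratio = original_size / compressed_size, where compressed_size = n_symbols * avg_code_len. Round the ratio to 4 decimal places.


original_size = n_symbols * orig_bits = 1407 * 8 = 11256 bits
compressed_size = n_symbols * avg_code_len = 1407 * 4.55 = 6401.85 bits
ratio = original_size / compressed_size = 11256 / 6401.85 = 1.7582

Compression ratio = 1.7582


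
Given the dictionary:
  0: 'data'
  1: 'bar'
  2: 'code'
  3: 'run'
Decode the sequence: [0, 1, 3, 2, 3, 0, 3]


Look up each index in the dictionary:
  0 -> 'data'
  1 -> 'bar'
  3 -> 'run'
  2 -> 'code'
  3 -> 'run'
  0 -> 'data'
  3 -> 'run'

Decoded: "data bar run code run data run"


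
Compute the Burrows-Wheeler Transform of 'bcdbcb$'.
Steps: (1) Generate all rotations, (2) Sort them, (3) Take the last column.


Rotations (sorted):
  0: $bcdbcb -> last char: b
  1: b$bcdbc -> last char: c
  2: bcb$bcd -> last char: d
  3: bcdbcb$ -> last char: $
  4: cb$bcdb -> last char: b
  5: cdbcb$b -> last char: b
  6: dbcb$bc -> last char: c


BWT = bcd$bbc


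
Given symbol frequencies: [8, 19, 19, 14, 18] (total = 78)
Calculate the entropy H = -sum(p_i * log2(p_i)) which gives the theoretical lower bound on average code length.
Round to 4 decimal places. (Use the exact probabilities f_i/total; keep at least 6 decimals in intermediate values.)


Per-symbol terms -p_i * log2(p_i) with p_i = f_i/78:
  p = 8/78 = 0.102564: log2(p) = -3.285402, -p*log2(p) = 0.336964
  p = 19/78 = 0.243590: log2(p) = -2.037475, -p*log2(p) = 0.496308
  p = 19/78 = 0.243590: log2(p) = -2.037475, -p*log2(p) = 0.496308
  p = 14/78 = 0.179487: log2(p) = -2.478047, -p*log2(p) = 0.444778
  p = 18/78 = 0.230769: log2(p) = -2.115477, -p*log2(p) = 0.488187
H = 0.336964 + 0.496308 + 0.496308 + 0.444778 + 0.488187 = 2.262545

H = 2.2625 bits/symbol


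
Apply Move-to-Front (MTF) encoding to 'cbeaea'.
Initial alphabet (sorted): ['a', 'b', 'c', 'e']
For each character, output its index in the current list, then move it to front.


MTF encoding:
'c': index 2 in ['a', 'b', 'c', 'e'] -> ['c', 'a', 'b', 'e']
'b': index 2 in ['c', 'a', 'b', 'e'] -> ['b', 'c', 'a', 'e']
'e': index 3 in ['b', 'c', 'a', 'e'] -> ['e', 'b', 'c', 'a']
'a': index 3 in ['e', 'b', 'c', 'a'] -> ['a', 'e', 'b', 'c']
'e': index 1 in ['a', 'e', 'b', 'c'] -> ['e', 'a', 'b', 'c']
'a': index 1 in ['e', 'a', 'b', 'c'] -> ['a', 'e', 'b', 'c']


Output: [2, 2, 3, 3, 1, 1]


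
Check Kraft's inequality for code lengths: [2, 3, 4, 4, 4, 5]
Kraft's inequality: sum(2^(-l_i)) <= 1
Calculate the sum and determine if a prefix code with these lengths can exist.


Sum = 2^(-2) + 2^(-3) + 2^(-4) + 2^(-4) + 2^(-4) + 2^(-5)
    = 0.25 + 0.125 + 0.0625 + 0.0625 + 0.0625 + 0.03125
    = 19/32 = 0.59375
Since 0.59375 <= 1, Kraft's inequality IS satisfied.
A prefix code with these lengths CAN exist.

Kraft sum = 0.59375. Satisfied.


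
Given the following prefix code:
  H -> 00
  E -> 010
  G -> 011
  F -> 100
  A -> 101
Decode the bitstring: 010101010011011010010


Decoding step by step:
Bits 010 -> E
Bits 101 -> A
Bits 010 -> E
Bits 011 -> G
Bits 011 -> G
Bits 010 -> E
Bits 010 -> E


Decoded message: EAEGGEE


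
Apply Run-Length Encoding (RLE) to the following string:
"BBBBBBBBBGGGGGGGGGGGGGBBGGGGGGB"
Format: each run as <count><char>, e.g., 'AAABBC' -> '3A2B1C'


Scanning runs left to right:
  i=0: run of 'B' x 9 -> '9B'
  i=9: run of 'G' x 13 -> '13G'
  i=22: run of 'B' x 2 -> '2B'
  i=24: run of 'G' x 6 -> '6G'
  i=30: run of 'B' x 1 -> '1B'

RLE = 9B13G2B6G1B


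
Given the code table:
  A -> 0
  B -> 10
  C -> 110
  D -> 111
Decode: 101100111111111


Decoding:
10 -> B
110 -> C
0 -> A
111 -> D
111 -> D
111 -> D


Result: BCADDD


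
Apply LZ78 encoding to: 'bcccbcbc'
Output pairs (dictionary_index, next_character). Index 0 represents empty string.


LZ78 encoding steps:
Dictionary: {0: ''}
Step 1: w='' (idx 0), next='b' -> output (0, 'b'), add 'b' as idx 1
Step 2: w='' (idx 0), next='c' -> output (0, 'c'), add 'c' as idx 2
Step 3: w='c' (idx 2), next='c' -> output (2, 'c'), add 'cc' as idx 3
Step 4: w='b' (idx 1), next='c' -> output (1, 'c'), add 'bc' as idx 4
Step 5: w='bc' (idx 4), end of input -> output (4, '')


Encoded: [(0, 'b'), (0, 'c'), (2, 'c'), (1, 'c'), (4, '')]


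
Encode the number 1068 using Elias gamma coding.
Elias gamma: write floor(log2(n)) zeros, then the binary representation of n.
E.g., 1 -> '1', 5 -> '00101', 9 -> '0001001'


num_bits = floor(log2(1068)) + 1 = 11
leading_zeros = num_bits - 1 = 10
binary(1068) = 10000101100

Elias gamma(1068) = '0000000000' + '10000101100' = 000000000010000101100 (21 bits)


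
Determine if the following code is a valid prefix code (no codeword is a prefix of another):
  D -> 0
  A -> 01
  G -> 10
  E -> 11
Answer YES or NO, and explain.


Checking each pair (does one codeword prefix another?):
  D='0' vs A='01': prefix -- VIOLATION

NO -- this is NOT a valid prefix code. D (0) is a prefix of A (01).


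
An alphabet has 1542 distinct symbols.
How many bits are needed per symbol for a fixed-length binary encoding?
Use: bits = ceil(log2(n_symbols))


log2(1542) = 10.5906
Bracket: 2^10 = 1024 < 1542 <= 2^11 = 2048
So ceil(log2(1542)) = 11

bits = ceil(log2(1542)) = ceil(10.5906) = 11 bits


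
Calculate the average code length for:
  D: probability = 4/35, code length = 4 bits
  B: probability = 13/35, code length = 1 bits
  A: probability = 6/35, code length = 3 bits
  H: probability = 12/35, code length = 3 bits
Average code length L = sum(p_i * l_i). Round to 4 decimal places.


Weighted contributions p_i * l_i:
  D: (4/35) * 4 = 16/35
  B: (13/35) * 1 = 13/35
  A: (6/35) * 3 = 18/35
  H: (12/35) * 3 = 36/35
Sum = (16 + 13 + 18 + 36)/35 = 83/35

L = 83/35 = 2.3714 bits/symbol


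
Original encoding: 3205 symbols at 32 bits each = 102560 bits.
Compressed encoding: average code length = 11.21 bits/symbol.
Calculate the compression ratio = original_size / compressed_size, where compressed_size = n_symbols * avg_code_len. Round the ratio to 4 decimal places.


original_size = n_symbols * orig_bits = 3205 * 32 = 102560 bits
compressed_size = n_symbols * avg_code_len = 3205 * 11.21 = 35928.05 bits
ratio = original_size / compressed_size = 102560 / 35928.05 = 2.8546

Compression ratio = 2.8546


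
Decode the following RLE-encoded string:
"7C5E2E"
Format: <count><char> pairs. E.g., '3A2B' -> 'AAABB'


Expanding each <count><char> pair:
  7C -> 'CCCCCCC'
  5E -> 'EEEEE'
  2E -> 'EE'

Decoded = CCCCCCCEEEEEEE


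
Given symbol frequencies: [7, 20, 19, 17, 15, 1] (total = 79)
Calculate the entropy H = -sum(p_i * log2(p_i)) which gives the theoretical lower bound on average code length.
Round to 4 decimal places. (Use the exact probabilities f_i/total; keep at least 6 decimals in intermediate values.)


Per-symbol terms -p_i * log2(p_i) with p_i = f_i/79:
  p = 7/79 = 0.088608: log2(p) = -3.496426, -p*log2(p) = 0.309810
  p = 20/79 = 0.253165: log2(p) = -1.981853, -p*log2(p) = 0.501735
  p = 19/79 = 0.240506: log2(p) = -2.055853, -p*log2(p) = 0.494446
  p = 17/79 = 0.215190: log2(p) = -2.216318, -p*log2(p) = 0.476929
  p = 15/79 = 0.189873: log2(p) = -2.396890, -p*log2(p) = 0.455106
  p = 1/79 = 0.012658: log2(p) = -6.303781, -p*log2(p) = 0.079795
H = 0.309810 + 0.501735 + 0.494446 + 0.476929 + 0.455106 + 0.079795 = 2.317821

H = 2.3178 bits/symbol


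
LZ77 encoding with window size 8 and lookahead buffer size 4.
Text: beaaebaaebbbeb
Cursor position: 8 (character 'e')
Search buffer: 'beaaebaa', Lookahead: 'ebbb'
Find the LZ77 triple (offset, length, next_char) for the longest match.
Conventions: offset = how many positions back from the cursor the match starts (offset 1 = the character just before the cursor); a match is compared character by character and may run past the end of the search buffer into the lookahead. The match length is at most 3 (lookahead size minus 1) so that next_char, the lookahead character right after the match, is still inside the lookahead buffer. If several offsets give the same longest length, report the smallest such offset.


Try each offset into the search buffer:
  offset=1 (pos 7, char 'a'): match length 0
  offset=2 (pos 6, char 'a'): match length 0
  offset=3 (pos 5, char 'b'): match length 0
  offset=4 (pos 4, char 'e'): match length 2
  offset=5 (pos 3, char 'a'): match length 0
  offset=6 (pos 2, char 'a'): match length 0
  offset=7 (pos 1, char 'e'): match length 1
  offset=8 (pos 0, char 'b'): match length 0
Longest match has length 2 at offset 4.
next_char = character at position 8 + 2 = 10 -> 'b'

Best match: offset=4, length=2 (matching 'eb' starting at position 4)
LZ77 triple: (4, 2, 'b')


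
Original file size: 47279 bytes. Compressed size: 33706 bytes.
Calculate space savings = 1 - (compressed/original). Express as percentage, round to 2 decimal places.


ratio = compressed/original = 33706/47279 = 0.712917
savings = 1 - ratio = 1 - 0.712917 = 0.287083
as a percentage: 0.287083 * 100 = 28.71%

Space savings = 1 - 33706/47279 = 28.71%


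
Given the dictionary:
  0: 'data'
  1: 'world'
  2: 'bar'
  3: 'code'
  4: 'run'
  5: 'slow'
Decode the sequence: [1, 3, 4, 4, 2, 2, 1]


Look up each index in the dictionary:
  1 -> 'world'
  3 -> 'code'
  4 -> 'run'
  4 -> 'run'
  2 -> 'bar'
  2 -> 'bar'
  1 -> 'world'

Decoded: "world code run run bar bar world"


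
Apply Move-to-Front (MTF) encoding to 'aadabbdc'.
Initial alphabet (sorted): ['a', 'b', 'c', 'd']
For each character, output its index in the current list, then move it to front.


MTF encoding:
'a': index 0 in ['a', 'b', 'c', 'd'] -> ['a', 'b', 'c', 'd']
'a': index 0 in ['a', 'b', 'c', 'd'] -> ['a', 'b', 'c', 'd']
'd': index 3 in ['a', 'b', 'c', 'd'] -> ['d', 'a', 'b', 'c']
'a': index 1 in ['d', 'a', 'b', 'c'] -> ['a', 'd', 'b', 'c']
'b': index 2 in ['a', 'd', 'b', 'c'] -> ['b', 'a', 'd', 'c']
'b': index 0 in ['b', 'a', 'd', 'c'] -> ['b', 'a', 'd', 'c']
'd': index 2 in ['b', 'a', 'd', 'c'] -> ['d', 'b', 'a', 'c']
'c': index 3 in ['d', 'b', 'a', 'c'] -> ['c', 'd', 'b', 'a']


Output: [0, 0, 3, 1, 2, 0, 2, 3]


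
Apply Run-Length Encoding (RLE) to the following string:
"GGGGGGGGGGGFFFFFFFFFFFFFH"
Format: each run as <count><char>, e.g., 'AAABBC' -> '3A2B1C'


Scanning runs left to right:
  i=0: run of 'G' x 11 -> '11G'
  i=11: run of 'F' x 13 -> '13F'
  i=24: run of 'H' x 1 -> '1H'

RLE = 11G13F1H


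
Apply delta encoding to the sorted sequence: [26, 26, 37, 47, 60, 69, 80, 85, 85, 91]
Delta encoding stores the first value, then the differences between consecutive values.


First value: 26
Deltas:
  26 - 26 = 0
  37 - 26 = 11
  47 - 37 = 10
  60 - 47 = 13
  69 - 60 = 9
  80 - 69 = 11
  85 - 80 = 5
  85 - 85 = 0
  91 - 85 = 6


Delta encoded: [26, 0, 11, 10, 13, 9, 11, 5, 0, 6]


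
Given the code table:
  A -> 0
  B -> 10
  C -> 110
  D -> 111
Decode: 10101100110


Decoding:
10 -> B
10 -> B
110 -> C
0 -> A
110 -> C


Result: BBCAC


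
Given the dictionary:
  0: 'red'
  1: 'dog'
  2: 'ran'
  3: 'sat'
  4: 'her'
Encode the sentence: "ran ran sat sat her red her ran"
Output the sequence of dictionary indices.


Look up each word in the dictionary:
  'ran' -> 2
  'ran' -> 2
  'sat' -> 3
  'sat' -> 3
  'her' -> 4
  'red' -> 0
  'her' -> 4
  'ran' -> 2

Encoded: [2, 2, 3, 3, 4, 0, 4, 2]


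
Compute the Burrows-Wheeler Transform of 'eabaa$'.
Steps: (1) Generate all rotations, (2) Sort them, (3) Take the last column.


Rotations (sorted):
  0: $eabaa -> last char: a
  1: a$eaba -> last char: a
  2: aa$eab -> last char: b
  3: abaa$e -> last char: e
  4: baa$ea -> last char: a
  5: eabaa$ -> last char: $


BWT = aabea$


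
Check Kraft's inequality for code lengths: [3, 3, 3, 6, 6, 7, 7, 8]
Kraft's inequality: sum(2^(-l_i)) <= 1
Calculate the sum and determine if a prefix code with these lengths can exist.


Sum = 2^(-3) + 2^(-3) + 2^(-3) + 2^(-6) + 2^(-6) + 2^(-7) + 2^(-7) + 2^(-8)
    = 0.125 + 0.125 + 0.125 + 0.015625 + 0.015625 + 0.0078125 + 0.0078125 + 0.00390625
    = 109/256 = 0.42578125
Since 0.42578125 <= 1, Kraft's inequality IS satisfied.
A prefix code with these lengths CAN exist.

Kraft sum = 0.42578125. Satisfied.


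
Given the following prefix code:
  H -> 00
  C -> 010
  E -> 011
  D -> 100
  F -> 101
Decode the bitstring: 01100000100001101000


Decoding step by step:
Bits 011 -> E
Bits 00 -> H
Bits 00 -> H
Bits 010 -> C
Bits 00 -> H
Bits 011 -> E
Bits 010 -> C
Bits 00 -> H


Decoded message: EHHCHECH


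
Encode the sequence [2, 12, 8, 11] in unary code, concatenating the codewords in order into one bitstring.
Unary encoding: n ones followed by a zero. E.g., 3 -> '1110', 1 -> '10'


Encode each number as n ones followed by a terminating 0:
  2 -> 110 (3 bits)
  12 -> 1111111111110 (13 bits)
  8 -> 111111110 (9 bits)
  11 -> 111111111110 (12 bits)
Total length = 3 + 13 + 9 + 12 = 37 bits.

Unary([2, 12, 8, 11]) = 1101111111111110111111110111111111110 (37 bits)


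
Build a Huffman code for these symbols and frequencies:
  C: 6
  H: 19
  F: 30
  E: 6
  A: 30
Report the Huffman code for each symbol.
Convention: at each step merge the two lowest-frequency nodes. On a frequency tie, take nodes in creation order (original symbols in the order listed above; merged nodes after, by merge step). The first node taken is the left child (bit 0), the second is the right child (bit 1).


Huffman tree construction:
Step 1: Merge C(6) + E(6) = 12
Step 2: Merge (C+E)(12) + H(19) = 31
Step 3: Merge F(30) + A(30) = 60
Step 4: Merge ((C+E)+H)(31) + (F+A)(60) = 91
Read each symbol's code off the tree from the root (left child = 0, right child = 1).

Codes:
  C: 000 (length 3)
  H: 01 (length 2)
  F: 10 (length 2)
  E: 001 (length 3)
  A: 11 (length 2)
Average code length: 194/91 = 2.1319 bits/symbol


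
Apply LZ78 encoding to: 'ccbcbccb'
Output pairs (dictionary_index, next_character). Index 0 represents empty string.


LZ78 encoding steps:
Dictionary: {0: ''}
Step 1: w='' (idx 0), next='c' -> output (0, 'c'), add 'c' as idx 1
Step 2: w='c' (idx 1), next='b' -> output (1, 'b'), add 'cb' as idx 2
Step 3: w='cb' (idx 2), next='c' -> output (2, 'c'), add 'cbc' as idx 3
Step 4: w='cb' (idx 2), end of input -> output (2, '')


Encoded: [(0, 'c'), (1, 'b'), (2, 'c'), (2, '')]


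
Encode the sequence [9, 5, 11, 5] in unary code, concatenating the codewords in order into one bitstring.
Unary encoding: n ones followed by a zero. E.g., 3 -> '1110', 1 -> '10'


Encode each number as n ones followed by a terminating 0:
  9 -> 1111111110 (10 bits)
  5 -> 111110 (6 bits)
  11 -> 111111111110 (12 bits)
  5 -> 111110 (6 bits)
Total length = 10 + 6 + 12 + 6 = 34 bits.

Unary([9, 5, 11, 5]) = 1111111110111110111111111110111110 (34 bits)


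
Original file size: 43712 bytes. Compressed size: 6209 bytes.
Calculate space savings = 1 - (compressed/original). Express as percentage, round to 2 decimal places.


ratio = compressed/original = 6209/43712 = 0.142043
savings = 1 - ratio = 1 - 0.142043 = 0.857957
as a percentage: 0.857957 * 100 = 85.8%

Space savings = 1 - 6209/43712 = 85.8%


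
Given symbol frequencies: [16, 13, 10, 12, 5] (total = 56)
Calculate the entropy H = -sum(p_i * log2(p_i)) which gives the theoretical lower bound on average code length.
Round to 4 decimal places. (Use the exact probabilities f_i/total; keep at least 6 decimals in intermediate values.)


Per-symbol terms -p_i * log2(p_i) with p_i = f_i/56:
  p = 16/56 = 0.285714: log2(p) = -1.807355, -p*log2(p) = 0.516387
  p = 13/56 = 0.232143: log2(p) = -2.106915, -p*log2(p) = 0.489105
  p = 10/56 = 0.178571: log2(p) = -2.485427, -p*log2(p) = 0.443826
  p = 12/56 = 0.214286: log2(p) = -2.222392, -p*log2(p) = 0.476227
  p = 5/56 = 0.089286: log2(p) = -3.485427, -p*log2(p) = 0.311199
H = 0.516387 + 0.489105 + 0.443826 + 0.476227 + 0.311199 = 2.236744

H = 2.2367 bits/symbol


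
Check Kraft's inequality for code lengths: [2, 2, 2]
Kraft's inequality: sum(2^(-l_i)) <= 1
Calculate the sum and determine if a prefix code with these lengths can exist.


Sum = 2^(-2) + 2^(-2) + 2^(-2)
    = 0.25 + 0.25 + 0.25
    = 3/4 = 0.75
Since 0.75 <= 1, Kraft's inequality IS satisfied.
A prefix code with these lengths CAN exist.

Kraft sum = 0.75. Satisfied.


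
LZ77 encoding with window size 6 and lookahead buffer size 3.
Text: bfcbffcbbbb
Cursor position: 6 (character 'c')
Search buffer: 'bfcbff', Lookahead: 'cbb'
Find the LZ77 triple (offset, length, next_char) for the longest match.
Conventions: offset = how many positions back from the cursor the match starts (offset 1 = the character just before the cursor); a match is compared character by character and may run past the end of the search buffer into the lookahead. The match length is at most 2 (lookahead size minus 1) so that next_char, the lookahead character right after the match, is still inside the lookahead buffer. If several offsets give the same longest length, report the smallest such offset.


Try each offset into the search buffer:
  offset=1 (pos 5, char 'f'): match length 0
  offset=2 (pos 4, char 'f'): match length 0
  offset=3 (pos 3, char 'b'): match length 0
  offset=4 (pos 2, char 'c'): match length 2
  offset=5 (pos 1, char 'f'): match length 0
  offset=6 (pos 0, char 'b'): match length 0
Longest match has length 2 at offset 4.
next_char = character at position 6 + 2 = 8 -> 'b'

Best match: offset=4, length=2 (matching 'cb' starting at position 2)
LZ77 triple: (4, 2, 'b')
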